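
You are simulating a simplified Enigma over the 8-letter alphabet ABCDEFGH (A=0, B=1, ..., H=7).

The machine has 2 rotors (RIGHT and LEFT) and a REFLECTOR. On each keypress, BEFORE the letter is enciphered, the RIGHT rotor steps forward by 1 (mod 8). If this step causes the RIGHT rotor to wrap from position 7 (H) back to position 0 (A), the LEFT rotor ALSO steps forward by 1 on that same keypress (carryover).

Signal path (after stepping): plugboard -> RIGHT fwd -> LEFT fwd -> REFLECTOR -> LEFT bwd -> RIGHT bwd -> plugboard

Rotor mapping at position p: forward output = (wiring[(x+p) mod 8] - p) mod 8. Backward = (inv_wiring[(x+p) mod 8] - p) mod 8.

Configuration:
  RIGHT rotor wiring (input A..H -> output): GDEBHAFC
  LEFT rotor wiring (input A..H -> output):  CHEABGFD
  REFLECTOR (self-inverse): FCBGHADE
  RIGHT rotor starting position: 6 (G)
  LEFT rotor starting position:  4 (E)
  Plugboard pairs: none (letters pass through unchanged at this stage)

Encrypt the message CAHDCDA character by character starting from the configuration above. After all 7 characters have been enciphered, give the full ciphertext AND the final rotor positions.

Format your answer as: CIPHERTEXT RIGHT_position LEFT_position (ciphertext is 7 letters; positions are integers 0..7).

Char 1 ('C'): step: R->7, L=4; C->plug->C->R->E->L->G->refl->D->L'->F->R'->D->plug->D
Char 2 ('A'): step: R->0, L->5 (L advanced); A->plug->A->R->G->L->D->refl->G->L'->C->R'->H->plug->H
Char 3 ('H'): step: R->1, L=5; H->plug->H->R->F->L->H->refl->E->L'->H->R'->E->plug->E
Char 4 ('D'): step: R->2, L=5; D->plug->D->R->G->L->D->refl->G->L'->C->R'->A->plug->A
Char 5 ('C'): step: R->3, L=5; C->plug->C->R->F->L->H->refl->E->L'->H->R'->E->plug->E
Char 6 ('D'): step: R->4, L=5; D->plug->D->R->G->L->D->refl->G->L'->C->R'->E->plug->E
Char 7 ('A'): step: R->5, L=5; A->plug->A->R->D->L->F->refl->A->L'->B->R'->D->plug->D
Final: ciphertext=DHEAEED, RIGHT=5, LEFT=5

Answer: DHEAEED 5 5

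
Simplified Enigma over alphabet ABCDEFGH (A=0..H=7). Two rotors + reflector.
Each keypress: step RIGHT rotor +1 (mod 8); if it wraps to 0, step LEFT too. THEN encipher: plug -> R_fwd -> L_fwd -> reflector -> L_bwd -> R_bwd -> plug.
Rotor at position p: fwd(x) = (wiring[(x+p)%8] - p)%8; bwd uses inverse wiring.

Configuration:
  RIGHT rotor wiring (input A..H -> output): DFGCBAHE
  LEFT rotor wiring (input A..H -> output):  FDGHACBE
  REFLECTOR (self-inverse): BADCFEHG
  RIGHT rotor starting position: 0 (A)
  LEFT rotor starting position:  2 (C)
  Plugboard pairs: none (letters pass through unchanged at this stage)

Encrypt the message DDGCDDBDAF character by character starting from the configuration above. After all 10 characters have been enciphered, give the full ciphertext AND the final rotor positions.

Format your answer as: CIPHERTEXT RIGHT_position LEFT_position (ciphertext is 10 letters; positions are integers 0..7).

Char 1 ('D'): step: R->1, L=2; D->plug->D->R->A->L->E->refl->F->L'->B->R'->C->plug->C
Char 2 ('D'): step: R->2, L=2; D->plug->D->R->G->L->D->refl->C->L'->F->R'->E->plug->E
Char 3 ('G'): step: R->3, L=2; G->plug->G->R->C->L->G->refl->H->L'->E->R'->D->plug->D
Char 4 ('C'): step: R->4, L=2; C->plug->C->R->D->L->A->refl->B->L'->H->R'->E->plug->E
Char 5 ('D'): step: R->5, L=2; D->plug->D->R->G->L->D->refl->C->L'->F->R'->G->plug->G
Char 6 ('D'): step: R->6, L=2; D->plug->D->R->H->L->B->refl->A->L'->D->R'->G->plug->G
Char 7 ('B'): step: R->7, L=2; B->plug->B->R->E->L->H->refl->G->L'->C->R'->F->plug->F
Char 8 ('D'): step: R->0, L->3 (L advanced); D->plug->D->R->C->L->H->refl->G->L'->D->R'->A->plug->A
Char 9 ('A'): step: R->1, L=3; A->plug->A->R->E->L->B->refl->A->L'->G->R'->F->plug->F
Char 10 ('F'): step: R->2, L=3; F->plug->F->R->C->L->H->refl->G->L'->D->R'->H->plug->H
Final: ciphertext=CEDEGGFAFH, RIGHT=2, LEFT=3

Answer: CEDEGGFAFH 2 3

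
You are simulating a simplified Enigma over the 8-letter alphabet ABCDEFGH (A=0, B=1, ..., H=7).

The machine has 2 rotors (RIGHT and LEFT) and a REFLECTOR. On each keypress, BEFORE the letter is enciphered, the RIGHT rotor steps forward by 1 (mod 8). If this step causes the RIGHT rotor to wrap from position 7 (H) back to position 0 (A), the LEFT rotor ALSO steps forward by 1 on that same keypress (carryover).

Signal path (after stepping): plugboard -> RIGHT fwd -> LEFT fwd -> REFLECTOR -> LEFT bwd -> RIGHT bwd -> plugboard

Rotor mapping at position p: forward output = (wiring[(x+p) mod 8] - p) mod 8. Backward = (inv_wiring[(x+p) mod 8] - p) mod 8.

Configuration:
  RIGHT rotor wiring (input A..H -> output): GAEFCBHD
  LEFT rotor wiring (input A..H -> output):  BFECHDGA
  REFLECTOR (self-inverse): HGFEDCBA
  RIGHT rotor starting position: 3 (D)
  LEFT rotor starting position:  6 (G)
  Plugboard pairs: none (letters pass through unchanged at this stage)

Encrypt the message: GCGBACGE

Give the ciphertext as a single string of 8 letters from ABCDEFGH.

Char 1 ('G'): step: R->4, L=6; G->plug->G->R->A->L->A->refl->H->L'->D->R'->C->plug->C
Char 2 ('C'): step: R->5, L=6; C->plug->C->R->G->L->B->refl->G->L'->E->R'->A->plug->A
Char 3 ('G'): step: R->6, L=6; G->plug->G->R->E->L->G->refl->B->L'->G->R'->E->plug->E
Char 4 ('B'): step: R->7, L=6; B->plug->B->R->H->L->F->refl->C->L'->B->R'->C->plug->C
Char 5 ('A'): step: R->0, L->7 (L advanced); A->plug->A->R->G->L->E->refl->D->L'->E->R'->C->plug->C
Char 6 ('C'): step: R->1, L=7; C->plug->C->R->E->L->D->refl->E->L'->G->R'->F->plug->F
Char 7 ('G'): step: R->2, L=7; G->plug->G->R->E->L->D->refl->E->L'->G->R'->H->plug->H
Char 8 ('E'): step: R->3, L=7; E->plug->E->R->A->L->B->refl->G->L'->C->R'->A->plug->A

Answer: CAECCFHA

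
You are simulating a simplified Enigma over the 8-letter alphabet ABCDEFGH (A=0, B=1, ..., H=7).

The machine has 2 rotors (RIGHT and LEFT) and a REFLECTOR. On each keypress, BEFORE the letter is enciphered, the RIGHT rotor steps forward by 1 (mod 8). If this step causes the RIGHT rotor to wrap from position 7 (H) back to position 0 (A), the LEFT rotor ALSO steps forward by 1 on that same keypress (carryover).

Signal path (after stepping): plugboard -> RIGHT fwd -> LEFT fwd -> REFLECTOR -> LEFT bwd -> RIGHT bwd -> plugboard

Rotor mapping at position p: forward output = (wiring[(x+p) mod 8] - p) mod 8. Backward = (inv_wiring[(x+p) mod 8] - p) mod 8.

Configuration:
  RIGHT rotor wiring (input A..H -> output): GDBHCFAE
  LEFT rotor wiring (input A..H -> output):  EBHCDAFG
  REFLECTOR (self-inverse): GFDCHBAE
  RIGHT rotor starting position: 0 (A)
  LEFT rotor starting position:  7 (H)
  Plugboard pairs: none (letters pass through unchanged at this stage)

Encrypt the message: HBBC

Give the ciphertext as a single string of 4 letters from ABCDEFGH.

Char 1 ('H'): step: R->1, L=7; H->plug->H->R->F->L->E->refl->H->L'->A->R'->B->plug->B
Char 2 ('B'): step: R->2, L=7; B->plug->B->R->F->L->E->refl->H->L'->A->R'->C->plug->C
Char 3 ('B'): step: R->3, L=7; B->plug->B->R->H->L->G->refl->A->L'->D->R'->F->plug->F
Char 4 ('C'): step: R->4, L=7; C->plug->C->R->E->L->D->refl->C->L'->C->R'->E->plug->E

Answer: BCFE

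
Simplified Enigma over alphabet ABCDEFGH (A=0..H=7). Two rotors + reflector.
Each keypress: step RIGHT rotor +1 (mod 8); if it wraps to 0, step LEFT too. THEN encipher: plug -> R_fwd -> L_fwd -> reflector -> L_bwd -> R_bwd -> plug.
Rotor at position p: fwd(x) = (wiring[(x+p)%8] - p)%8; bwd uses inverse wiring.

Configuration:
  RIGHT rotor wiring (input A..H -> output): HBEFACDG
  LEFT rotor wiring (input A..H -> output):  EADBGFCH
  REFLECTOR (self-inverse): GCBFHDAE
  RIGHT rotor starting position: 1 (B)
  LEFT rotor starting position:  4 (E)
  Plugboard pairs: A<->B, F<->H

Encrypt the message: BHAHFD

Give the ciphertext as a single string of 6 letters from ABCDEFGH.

Char 1 ('B'): step: R->2, L=4; B->plug->A->R->C->L->G->refl->A->L'->E->R'->F->plug->H
Char 2 ('H'): step: R->3, L=4; H->plug->F->R->E->L->A->refl->G->L'->C->R'->A->plug->B
Char 3 ('A'): step: R->4, L=4; A->plug->B->R->G->L->H->refl->E->L'->F->R'->F->plug->H
Char 4 ('H'): step: R->5, L=4; H->plug->F->R->H->L->F->refl->D->L'->D->R'->H->plug->F
Char 5 ('F'): step: R->6, L=4; F->plug->H->R->E->L->A->refl->G->L'->C->R'->G->plug->G
Char 6 ('D'): step: R->7, L=4; D->plug->D->R->F->L->E->refl->H->L'->G->R'->E->plug->E

Answer: HBHFGE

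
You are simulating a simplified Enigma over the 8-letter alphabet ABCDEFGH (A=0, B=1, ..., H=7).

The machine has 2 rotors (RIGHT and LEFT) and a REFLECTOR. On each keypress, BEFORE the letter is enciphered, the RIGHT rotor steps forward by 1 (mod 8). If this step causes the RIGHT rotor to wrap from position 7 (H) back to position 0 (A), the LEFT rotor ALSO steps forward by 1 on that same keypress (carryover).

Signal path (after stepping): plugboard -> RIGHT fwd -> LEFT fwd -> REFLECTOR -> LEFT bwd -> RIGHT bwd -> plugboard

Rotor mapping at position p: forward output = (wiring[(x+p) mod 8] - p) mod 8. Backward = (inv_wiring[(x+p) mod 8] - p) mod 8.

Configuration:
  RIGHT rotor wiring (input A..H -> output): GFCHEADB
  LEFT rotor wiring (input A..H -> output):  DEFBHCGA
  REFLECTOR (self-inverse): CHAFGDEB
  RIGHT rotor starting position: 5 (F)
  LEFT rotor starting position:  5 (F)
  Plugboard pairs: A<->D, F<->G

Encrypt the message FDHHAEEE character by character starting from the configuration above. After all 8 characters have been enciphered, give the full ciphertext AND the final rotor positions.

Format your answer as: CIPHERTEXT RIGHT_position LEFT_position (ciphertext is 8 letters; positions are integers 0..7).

Char 1 ('F'): step: R->6, L=5; F->plug->G->R->G->L->E->refl->G->L'->D->R'->B->plug->B
Char 2 ('D'): step: R->7, L=5; D->plug->A->R->C->L->D->refl->F->L'->A->R'->E->plug->E
Char 3 ('H'): step: R->0, L->6 (L advanced); H->plug->H->R->B->L->C->refl->A->L'->A->R'->F->plug->G
Char 4 ('H'): step: R->1, L=6; H->plug->H->R->F->L->D->refl->F->L'->C->R'->F->plug->G
Char 5 ('A'): step: R->2, L=6; A->plug->D->R->G->L->B->refl->H->L'->E->R'->G->plug->F
Char 6 ('E'): step: R->3, L=6; E->plug->E->R->G->L->B->refl->H->L'->E->R'->A->plug->D
Char 7 ('E'): step: R->4, L=6; E->plug->E->R->C->L->F->refl->D->L'->F->R'->D->plug->A
Char 8 ('E'): step: R->5, L=6; E->plug->E->R->A->L->A->refl->C->L'->B->R'->D->plug->A
Final: ciphertext=BEGGFDAA, RIGHT=5, LEFT=6

Answer: BEGGFDAA 5 6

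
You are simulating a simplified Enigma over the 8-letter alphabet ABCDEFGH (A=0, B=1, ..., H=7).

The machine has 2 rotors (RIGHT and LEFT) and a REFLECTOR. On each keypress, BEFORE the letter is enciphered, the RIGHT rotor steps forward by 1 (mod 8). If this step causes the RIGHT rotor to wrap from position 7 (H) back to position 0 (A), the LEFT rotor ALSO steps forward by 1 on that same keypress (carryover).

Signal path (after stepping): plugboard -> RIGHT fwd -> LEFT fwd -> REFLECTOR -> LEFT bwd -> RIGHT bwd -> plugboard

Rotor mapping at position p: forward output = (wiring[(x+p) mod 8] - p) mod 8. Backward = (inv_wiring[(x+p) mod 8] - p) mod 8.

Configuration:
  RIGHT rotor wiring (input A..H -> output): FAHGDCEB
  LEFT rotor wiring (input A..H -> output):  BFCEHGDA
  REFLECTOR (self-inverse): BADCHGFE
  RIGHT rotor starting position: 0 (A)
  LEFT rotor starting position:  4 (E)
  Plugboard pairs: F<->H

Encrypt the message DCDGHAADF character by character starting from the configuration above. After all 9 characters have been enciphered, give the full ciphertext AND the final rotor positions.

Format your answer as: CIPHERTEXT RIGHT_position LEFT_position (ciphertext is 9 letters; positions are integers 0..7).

Answer: HDBFEFGEG 1 5

Derivation:
Char 1 ('D'): step: R->1, L=4; D->plug->D->R->C->L->H->refl->E->L'->D->R'->F->plug->H
Char 2 ('C'): step: R->2, L=4; C->plug->C->R->B->L->C->refl->D->L'->A->R'->D->plug->D
Char 3 ('D'): step: R->3, L=4; D->plug->D->R->B->L->C->refl->D->L'->A->R'->B->plug->B
Char 4 ('G'): step: R->4, L=4; G->plug->G->R->D->L->E->refl->H->L'->C->R'->H->plug->F
Char 5 ('H'): step: R->5, L=4; H->plug->F->R->C->L->H->refl->E->L'->D->R'->E->plug->E
Char 6 ('A'): step: R->6, L=4; A->plug->A->R->G->L->G->refl->F->L'->E->R'->H->plug->F
Char 7 ('A'): step: R->7, L=4; A->plug->A->R->C->L->H->refl->E->L'->D->R'->G->plug->G
Char 8 ('D'): step: R->0, L->5 (L advanced); D->plug->D->R->G->L->H->refl->E->L'->D->R'->E->plug->E
Char 9 ('F'): step: R->1, L=5; F->plug->H->R->E->L->A->refl->B->L'->A->R'->G->plug->G
Final: ciphertext=HDBFEFGEG, RIGHT=1, LEFT=5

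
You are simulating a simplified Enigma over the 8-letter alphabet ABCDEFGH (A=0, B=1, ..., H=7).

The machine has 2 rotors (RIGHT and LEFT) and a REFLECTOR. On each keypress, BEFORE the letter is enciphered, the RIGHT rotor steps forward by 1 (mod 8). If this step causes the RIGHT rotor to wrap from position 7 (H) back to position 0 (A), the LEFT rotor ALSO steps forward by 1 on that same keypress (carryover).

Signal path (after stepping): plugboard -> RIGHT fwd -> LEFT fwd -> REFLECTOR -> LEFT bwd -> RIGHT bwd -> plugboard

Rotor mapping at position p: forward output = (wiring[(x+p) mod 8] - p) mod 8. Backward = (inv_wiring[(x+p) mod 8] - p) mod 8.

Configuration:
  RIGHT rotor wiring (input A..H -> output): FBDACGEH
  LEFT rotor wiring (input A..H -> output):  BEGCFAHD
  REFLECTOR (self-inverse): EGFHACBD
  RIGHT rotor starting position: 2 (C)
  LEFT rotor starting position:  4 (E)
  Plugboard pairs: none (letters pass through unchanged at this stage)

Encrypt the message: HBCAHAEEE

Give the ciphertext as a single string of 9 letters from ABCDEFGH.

Answer: BDGGEEBFH

Derivation:
Char 1 ('H'): step: R->3, L=4; H->plug->H->R->A->L->B->refl->G->L'->H->R'->B->plug->B
Char 2 ('B'): step: R->4, L=4; B->plug->B->R->C->L->D->refl->H->L'->D->R'->D->plug->D
Char 3 ('C'): step: R->5, L=4; C->plug->C->R->C->L->D->refl->H->L'->D->R'->G->plug->G
Char 4 ('A'): step: R->6, L=4; A->plug->A->R->G->L->C->refl->F->L'->E->R'->G->plug->G
Char 5 ('H'): step: R->7, L=4; H->plug->H->R->F->L->A->refl->E->L'->B->R'->E->plug->E
Char 6 ('A'): step: R->0, L->5 (L advanced); A->plug->A->R->F->L->B->refl->G->L'->C->R'->E->plug->E
Char 7 ('E'): step: R->1, L=5; E->plug->E->R->F->L->B->refl->G->L'->C->R'->B->plug->B
Char 8 ('E'): step: R->2, L=5; E->plug->E->R->C->L->G->refl->B->L'->F->R'->F->plug->F
Char 9 ('E'): step: R->3, L=5; E->plug->E->R->E->L->H->refl->D->L'->A->R'->H->plug->H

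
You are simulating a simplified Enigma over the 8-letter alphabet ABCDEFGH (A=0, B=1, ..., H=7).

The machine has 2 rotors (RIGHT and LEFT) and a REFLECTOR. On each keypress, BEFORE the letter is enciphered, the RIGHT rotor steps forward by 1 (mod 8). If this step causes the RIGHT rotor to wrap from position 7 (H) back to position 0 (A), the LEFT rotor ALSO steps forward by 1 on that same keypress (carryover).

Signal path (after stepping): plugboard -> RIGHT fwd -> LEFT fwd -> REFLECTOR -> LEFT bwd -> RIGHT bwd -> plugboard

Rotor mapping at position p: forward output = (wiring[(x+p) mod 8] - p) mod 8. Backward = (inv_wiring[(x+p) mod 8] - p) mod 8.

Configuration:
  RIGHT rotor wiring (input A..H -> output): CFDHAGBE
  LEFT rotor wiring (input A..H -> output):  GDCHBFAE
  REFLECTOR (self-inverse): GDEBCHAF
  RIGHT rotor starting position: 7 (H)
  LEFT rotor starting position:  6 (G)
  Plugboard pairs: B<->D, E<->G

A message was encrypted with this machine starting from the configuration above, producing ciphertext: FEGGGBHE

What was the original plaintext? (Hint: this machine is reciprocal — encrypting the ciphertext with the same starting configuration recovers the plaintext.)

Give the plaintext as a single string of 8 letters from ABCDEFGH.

Char 1 ('F'): step: R->0, L->7 (L advanced); F->plug->F->R->G->L->G->refl->A->L'->E->R'->H->plug->H
Char 2 ('E'): step: R->1, L=7; E->plug->G->R->D->L->D->refl->B->L'->H->R'->D->plug->B
Char 3 ('G'): step: R->2, L=7; G->plug->E->R->H->L->B->refl->D->L'->D->R'->H->plug->H
Char 4 ('G'): step: R->3, L=7; G->plug->E->R->B->L->H->refl->F->L'->A->R'->H->plug->H
Char 5 ('G'): step: R->4, L=7; G->plug->E->R->G->L->G->refl->A->L'->E->R'->A->plug->A
Char 6 ('B'): step: R->5, L=7; B->plug->D->R->F->L->C->refl->E->L'->C->R'->G->plug->E
Char 7 ('H'): step: R->6, L=7; H->plug->H->R->A->L->F->refl->H->L'->B->R'->F->plug->F
Char 8 ('E'): step: R->7, L=7; E->plug->G->R->H->L->B->refl->D->L'->D->R'->B->plug->D

Answer: HBHHAEFD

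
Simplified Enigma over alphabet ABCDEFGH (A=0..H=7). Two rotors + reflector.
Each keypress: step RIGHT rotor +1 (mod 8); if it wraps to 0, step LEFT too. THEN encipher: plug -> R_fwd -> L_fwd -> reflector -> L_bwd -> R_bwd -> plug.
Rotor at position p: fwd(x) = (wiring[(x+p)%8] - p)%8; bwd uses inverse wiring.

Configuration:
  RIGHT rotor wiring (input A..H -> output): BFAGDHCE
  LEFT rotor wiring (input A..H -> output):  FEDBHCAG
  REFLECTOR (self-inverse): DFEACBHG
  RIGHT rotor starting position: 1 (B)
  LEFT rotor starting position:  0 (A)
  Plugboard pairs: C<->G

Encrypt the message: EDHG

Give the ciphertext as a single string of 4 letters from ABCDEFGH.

Char 1 ('E'): step: R->2, L=0; E->plug->E->R->A->L->F->refl->B->L'->D->R'->H->plug->H
Char 2 ('D'): step: R->3, L=0; D->plug->D->R->H->L->G->refl->H->L'->E->R'->C->plug->G
Char 3 ('H'): step: R->4, L=0; H->plug->H->R->C->L->D->refl->A->L'->G->R'->C->plug->G
Char 4 ('G'): step: R->5, L=0; G->plug->C->R->H->L->G->refl->H->L'->E->R'->D->plug->D

Answer: HGGD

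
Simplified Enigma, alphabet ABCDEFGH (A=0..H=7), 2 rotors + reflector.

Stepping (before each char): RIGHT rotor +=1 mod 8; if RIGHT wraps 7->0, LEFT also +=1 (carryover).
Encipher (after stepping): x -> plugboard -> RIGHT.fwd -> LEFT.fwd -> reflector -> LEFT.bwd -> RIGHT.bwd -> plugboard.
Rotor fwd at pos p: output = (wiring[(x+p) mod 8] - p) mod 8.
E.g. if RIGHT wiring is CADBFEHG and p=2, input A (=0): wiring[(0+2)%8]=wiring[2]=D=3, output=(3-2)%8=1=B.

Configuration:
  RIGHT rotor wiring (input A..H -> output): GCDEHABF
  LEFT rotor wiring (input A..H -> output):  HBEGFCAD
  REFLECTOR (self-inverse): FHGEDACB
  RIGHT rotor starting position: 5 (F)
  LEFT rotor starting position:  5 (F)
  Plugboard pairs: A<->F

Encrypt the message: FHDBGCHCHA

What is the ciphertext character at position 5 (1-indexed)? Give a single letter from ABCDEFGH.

Char 1 ('F'): step: R->6, L=5; F->plug->A->R->D->L->C->refl->G->L'->C->R'->H->plug->H
Char 2 ('H'): step: R->7, L=5; H->plug->H->R->C->L->G->refl->C->L'->D->R'->C->plug->C
Char 3 ('D'): step: R->0, L->6 (L advanced); D->plug->D->R->E->L->G->refl->C->L'->A->R'->F->plug->A
Char 4 ('B'): step: R->1, L=6; B->plug->B->R->C->L->B->refl->H->L'->G->R'->D->plug->D
Char 5 ('G'): step: R->2, L=6; G->plug->G->R->E->L->G->refl->C->L'->A->R'->H->plug->H

H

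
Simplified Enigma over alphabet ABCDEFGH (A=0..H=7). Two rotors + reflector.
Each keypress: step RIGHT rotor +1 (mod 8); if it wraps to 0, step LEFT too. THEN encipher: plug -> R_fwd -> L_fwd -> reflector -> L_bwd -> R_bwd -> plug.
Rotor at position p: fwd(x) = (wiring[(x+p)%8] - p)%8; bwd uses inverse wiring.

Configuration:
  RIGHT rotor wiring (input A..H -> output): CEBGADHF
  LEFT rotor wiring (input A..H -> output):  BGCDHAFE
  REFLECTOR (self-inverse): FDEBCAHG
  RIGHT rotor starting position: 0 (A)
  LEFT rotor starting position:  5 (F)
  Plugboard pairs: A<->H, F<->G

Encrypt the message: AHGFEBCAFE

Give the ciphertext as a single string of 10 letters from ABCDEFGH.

Char 1 ('A'): step: R->1, L=5; A->plug->H->R->B->L->A->refl->F->L'->F->R'->C->plug->C
Char 2 ('H'): step: R->2, L=5; H->plug->A->R->H->L->C->refl->E->L'->D->R'->F->plug->G
Char 3 ('G'): step: R->3, L=5; G->plug->F->R->H->L->C->refl->E->L'->D->R'->A->plug->H
Char 4 ('F'): step: R->4, L=5; F->plug->G->R->F->L->F->refl->A->L'->B->R'->D->plug->D
Char 5 ('E'): step: R->5, L=5; E->plug->E->R->H->L->C->refl->E->L'->D->R'->H->plug->A
Char 6 ('B'): step: R->6, L=5; B->plug->B->R->H->L->C->refl->E->L'->D->R'->E->plug->E
Char 7 ('C'): step: R->7, L=5; C->plug->C->R->F->L->F->refl->A->L'->B->R'->F->plug->G
Char 8 ('A'): step: R->0, L->6 (L advanced); A->plug->H->R->F->L->F->refl->A->L'->D->R'->F->plug->G
Char 9 ('F'): step: R->1, L=6; F->plug->G->R->E->L->E->refl->C->L'->H->R'->D->plug->D
Char 10 ('E'): step: R->2, L=6; E->plug->E->R->F->L->F->refl->A->L'->D->R'->F->plug->G

Answer: CGHDAEGGDG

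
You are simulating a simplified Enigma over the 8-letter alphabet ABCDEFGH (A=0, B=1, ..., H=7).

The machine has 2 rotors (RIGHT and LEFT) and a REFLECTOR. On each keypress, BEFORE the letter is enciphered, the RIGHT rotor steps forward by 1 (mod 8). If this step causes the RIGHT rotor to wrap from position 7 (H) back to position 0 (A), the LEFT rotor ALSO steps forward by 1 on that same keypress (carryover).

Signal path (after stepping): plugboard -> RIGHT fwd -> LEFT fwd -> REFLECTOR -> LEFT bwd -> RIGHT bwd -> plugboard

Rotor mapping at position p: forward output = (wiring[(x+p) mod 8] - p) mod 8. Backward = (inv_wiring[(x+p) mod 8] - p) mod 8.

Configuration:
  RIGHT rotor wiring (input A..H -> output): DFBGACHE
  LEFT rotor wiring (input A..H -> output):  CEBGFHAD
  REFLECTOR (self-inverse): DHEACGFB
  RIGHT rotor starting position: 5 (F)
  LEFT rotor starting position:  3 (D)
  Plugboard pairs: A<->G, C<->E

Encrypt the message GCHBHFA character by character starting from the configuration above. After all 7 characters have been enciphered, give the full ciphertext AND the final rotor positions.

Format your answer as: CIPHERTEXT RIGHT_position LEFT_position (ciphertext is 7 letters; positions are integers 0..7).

Answer: AADADGF 4 4

Derivation:
Char 1 ('G'): step: R->6, L=3; G->plug->A->R->B->L->C->refl->E->L'->C->R'->G->plug->A
Char 2 ('C'): step: R->7, L=3; C->plug->E->R->H->L->G->refl->F->L'->D->R'->G->plug->A
Char 3 ('H'): step: R->0, L->4 (L advanced); H->plug->H->R->E->L->G->refl->F->L'->G->R'->D->plug->D
Char 4 ('B'): step: R->1, L=4; B->plug->B->R->A->L->B->refl->H->L'->D->R'->G->plug->A
Char 5 ('H'): step: R->2, L=4; H->plug->H->R->D->L->H->refl->B->L'->A->R'->D->plug->D
Char 6 ('F'): step: R->3, L=4; F->plug->F->R->A->L->B->refl->H->L'->D->R'->A->plug->G
Char 7 ('A'): step: R->4, L=4; A->plug->G->R->F->L->A->refl->D->L'->B->R'->F->plug->F
Final: ciphertext=AADADGF, RIGHT=4, LEFT=4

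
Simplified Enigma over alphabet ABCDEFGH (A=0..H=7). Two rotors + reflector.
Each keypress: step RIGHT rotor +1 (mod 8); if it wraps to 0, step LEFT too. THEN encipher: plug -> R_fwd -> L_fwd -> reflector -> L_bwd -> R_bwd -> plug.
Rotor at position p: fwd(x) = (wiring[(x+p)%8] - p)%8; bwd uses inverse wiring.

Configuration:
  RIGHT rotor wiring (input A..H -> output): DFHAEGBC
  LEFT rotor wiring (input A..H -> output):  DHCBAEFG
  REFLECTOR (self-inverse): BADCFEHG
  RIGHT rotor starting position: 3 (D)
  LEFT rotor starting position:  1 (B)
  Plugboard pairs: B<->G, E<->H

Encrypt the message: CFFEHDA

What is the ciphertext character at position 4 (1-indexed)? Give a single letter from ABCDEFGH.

Char 1 ('C'): step: R->4, L=1; C->plug->C->R->F->L->E->refl->F->L'->G->R'->D->plug->D
Char 2 ('F'): step: R->5, L=1; F->plug->F->R->C->L->A->refl->B->L'->B->R'->A->plug->A
Char 3 ('F'): step: R->6, L=1; F->plug->F->R->C->L->A->refl->B->L'->B->R'->E->plug->H
Char 4 ('E'): step: R->7, L=1; E->plug->H->R->C->L->A->refl->B->L'->B->R'->E->plug->H

H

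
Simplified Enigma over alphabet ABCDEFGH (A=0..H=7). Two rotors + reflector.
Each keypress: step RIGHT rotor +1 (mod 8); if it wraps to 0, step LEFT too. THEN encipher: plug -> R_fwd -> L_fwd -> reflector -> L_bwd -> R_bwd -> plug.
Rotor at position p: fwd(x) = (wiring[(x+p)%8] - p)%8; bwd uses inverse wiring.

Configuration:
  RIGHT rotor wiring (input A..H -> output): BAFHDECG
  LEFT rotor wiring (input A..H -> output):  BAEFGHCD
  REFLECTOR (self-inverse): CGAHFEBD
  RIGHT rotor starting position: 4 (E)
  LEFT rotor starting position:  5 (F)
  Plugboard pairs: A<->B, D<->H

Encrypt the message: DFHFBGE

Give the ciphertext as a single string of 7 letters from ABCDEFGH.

Answer: FCEHAFF

Derivation:
Char 1 ('D'): step: R->5, L=5; D->plug->H->R->G->L->A->refl->C->L'->A->R'->F->plug->F
Char 2 ('F'): step: R->6, L=5; F->plug->F->R->B->L->F->refl->E->L'->D->R'->C->plug->C
Char 3 ('H'): step: R->7, L=5; H->plug->D->R->G->L->A->refl->C->L'->A->R'->E->plug->E
Char 4 ('F'): step: R->0, L->6 (L advanced); F->plug->F->R->E->L->G->refl->B->L'->H->R'->D->plug->H
Char 5 ('B'): step: R->1, L=6; B->plug->A->R->H->L->B->refl->G->L'->E->R'->B->plug->A
Char 6 ('G'): step: R->2, L=6; G->plug->G->R->H->L->B->refl->G->L'->E->R'->F->plug->F
Char 7 ('E'): step: R->3, L=6; E->plug->E->R->D->L->C->refl->A->L'->G->R'->F->plug->F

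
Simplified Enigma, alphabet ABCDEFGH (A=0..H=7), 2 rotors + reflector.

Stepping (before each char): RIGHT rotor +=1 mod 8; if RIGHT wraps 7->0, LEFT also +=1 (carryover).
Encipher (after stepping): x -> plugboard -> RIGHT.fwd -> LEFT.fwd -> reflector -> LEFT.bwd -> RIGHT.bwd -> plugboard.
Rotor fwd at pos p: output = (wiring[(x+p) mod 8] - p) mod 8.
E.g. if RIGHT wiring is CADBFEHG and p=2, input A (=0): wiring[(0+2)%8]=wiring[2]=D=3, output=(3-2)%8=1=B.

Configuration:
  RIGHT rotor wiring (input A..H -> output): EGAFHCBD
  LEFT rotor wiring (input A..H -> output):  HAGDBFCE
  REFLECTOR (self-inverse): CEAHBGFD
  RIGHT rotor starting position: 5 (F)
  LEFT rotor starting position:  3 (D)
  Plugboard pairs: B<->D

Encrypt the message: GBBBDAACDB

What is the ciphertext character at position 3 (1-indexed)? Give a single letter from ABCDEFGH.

Char 1 ('G'): step: R->6, L=3; G->plug->G->R->B->L->G->refl->F->L'->G->R'->C->plug->C
Char 2 ('B'): step: R->7, L=3; B->plug->D->R->B->L->G->refl->F->L'->G->R'->E->plug->E
Char 3 ('B'): step: R->0, L->4 (L advanced); B->plug->D->R->F->L->E->refl->B->L'->B->R'->G->plug->G

G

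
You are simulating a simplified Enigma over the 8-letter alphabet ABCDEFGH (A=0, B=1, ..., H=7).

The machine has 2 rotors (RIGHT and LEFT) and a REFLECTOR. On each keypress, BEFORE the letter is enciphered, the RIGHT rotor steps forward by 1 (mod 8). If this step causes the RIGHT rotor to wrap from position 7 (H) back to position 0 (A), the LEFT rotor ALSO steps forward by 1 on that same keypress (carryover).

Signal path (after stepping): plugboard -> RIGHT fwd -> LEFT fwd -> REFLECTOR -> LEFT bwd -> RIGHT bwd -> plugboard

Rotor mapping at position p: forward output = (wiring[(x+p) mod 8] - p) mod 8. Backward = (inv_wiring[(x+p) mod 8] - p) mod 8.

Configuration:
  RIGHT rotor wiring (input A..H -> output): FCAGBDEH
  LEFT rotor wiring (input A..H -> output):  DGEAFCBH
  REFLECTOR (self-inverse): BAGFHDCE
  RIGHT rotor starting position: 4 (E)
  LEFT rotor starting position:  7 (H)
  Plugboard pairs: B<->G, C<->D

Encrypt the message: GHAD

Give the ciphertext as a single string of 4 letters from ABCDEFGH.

Answer: EDBB

Derivation:
Char 1 ('G'): step: R->5, L=7; G->plug->B->R->H->L->C->refl->G->L'->F->R'->E->plug->E
Char 2 ('H'): step: R->6, L=7; H->plug->H->R->F->L->G->refl->C->L'->H->R'->C->plug->D
Char 3 ('A'): step: R->7, L=7; A->plug->A->R->A->L->A->refl->B->L'->E->R'->G->plug->B
Char 4 ('D'): step: R->0, L->0 (L advanced); D->plug->C->R->A->L->D->refl->F->L'->E->R'->G->plug->B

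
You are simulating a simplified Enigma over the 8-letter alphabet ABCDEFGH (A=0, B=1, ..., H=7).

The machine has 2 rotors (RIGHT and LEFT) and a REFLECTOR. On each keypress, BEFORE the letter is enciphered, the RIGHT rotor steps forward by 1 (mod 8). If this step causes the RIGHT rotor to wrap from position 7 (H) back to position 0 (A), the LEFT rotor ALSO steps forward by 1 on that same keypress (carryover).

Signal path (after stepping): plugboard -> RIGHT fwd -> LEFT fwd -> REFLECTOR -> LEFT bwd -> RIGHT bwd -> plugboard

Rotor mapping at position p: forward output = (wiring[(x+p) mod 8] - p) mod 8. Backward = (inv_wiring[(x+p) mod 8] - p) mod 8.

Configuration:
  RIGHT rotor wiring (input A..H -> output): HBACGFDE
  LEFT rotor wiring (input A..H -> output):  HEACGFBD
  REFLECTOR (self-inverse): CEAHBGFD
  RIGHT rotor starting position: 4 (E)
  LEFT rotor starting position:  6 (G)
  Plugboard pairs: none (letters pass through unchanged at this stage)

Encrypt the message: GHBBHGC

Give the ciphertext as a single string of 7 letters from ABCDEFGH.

Answer: DGFAFCG

Derivation:
Char 1 ('G'): step: R->5, L=6; G->plug->G->R->F->L->E->refl->B->L'->C->R'->D->plug->D
Char 2 ('H'): step: R->6, L=6; H->plug->H->R->H->L->H->refl->D->L'->A->R'->G->plug->G
Char 3 ('B'): step: R->7, L=6; B->plug->B->R->A->L->D->refl->H->L'->H->R'->F->plug->F
Char 4 ('B'): step: R->0, L->7 (L advanced); B->plug->B->R->B->L->A->refl->C->L'->H->R'->A->plug->A
Char 5 ('H'): step: R->1, L=7; H->plug->H->R->G->L->G->refl->F->L'->C->R'->F->plug->F
Char 6 ('G'): step: R->2, L=7; G->plug->G->R->F->L->H->refl->D->L'->E->R'->C->plug->C
Char 7 ('C'): step: R->3, L=7; C->plug->C->R->C->L->F->refl->G->L'->G->R'->G->plug->G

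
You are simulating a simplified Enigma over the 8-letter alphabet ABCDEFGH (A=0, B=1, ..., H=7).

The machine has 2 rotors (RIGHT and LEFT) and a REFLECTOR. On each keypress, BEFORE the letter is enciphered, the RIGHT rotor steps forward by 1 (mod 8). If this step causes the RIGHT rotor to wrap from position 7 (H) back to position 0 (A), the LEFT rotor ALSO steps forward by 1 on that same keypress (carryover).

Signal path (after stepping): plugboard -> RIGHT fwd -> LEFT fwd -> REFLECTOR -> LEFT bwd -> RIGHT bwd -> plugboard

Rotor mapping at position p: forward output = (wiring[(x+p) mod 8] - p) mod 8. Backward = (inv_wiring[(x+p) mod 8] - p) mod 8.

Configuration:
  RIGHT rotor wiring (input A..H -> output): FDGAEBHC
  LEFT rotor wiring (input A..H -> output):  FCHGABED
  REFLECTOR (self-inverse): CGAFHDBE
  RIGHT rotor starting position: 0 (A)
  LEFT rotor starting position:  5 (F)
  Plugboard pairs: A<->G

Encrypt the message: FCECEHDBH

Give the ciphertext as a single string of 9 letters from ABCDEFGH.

Char 1 ('F'): step: R->1, L=5; F->plug->F->R->G->L->B->refl->G->L'->C->R'->A->plug->G
Char 2 ('C'): step: R->2, L=5; C->plug->C->R->C->L->G->refl->B->L'->G->R'->B->plug->B
Char 3 ('E'): step: R->3, L=5; E->plug->E->R->H->L->D->refl->F->L'->E->R'->D->plug->D
Char 4 ('C'): step: R->4, L=5; C->plug->C->R->D->L->A->refl->C->L'->F->R'->B->plug->B
Char 5 ('E'): step: R->5, L=5; E->plug->E->R->G->L->B->refl->G->L'->C->R'->B->plug->B
Char 6 ('H'): step: R->6, L=5; H->plug->H->R->D->L->A->refl->C->L'->F->R'->D->plug->D
Char 7 ('D'): step: R->7, L=5; D->plug->D->R->H->L->D->refl->F->L'->E->R'->C->plug->C
Char 8 ('B'): step: R->0, L->6 (L advanced); B->plug->B->R->D->L->E->refl->H->L'->C->R'->H->plug->H
Char 9 ('H'): step: R->1, L=6; H->plug->H->R->E->L->B->refl->G->L'->A->R'->E->plug->E

Answer: GBDBBDCHE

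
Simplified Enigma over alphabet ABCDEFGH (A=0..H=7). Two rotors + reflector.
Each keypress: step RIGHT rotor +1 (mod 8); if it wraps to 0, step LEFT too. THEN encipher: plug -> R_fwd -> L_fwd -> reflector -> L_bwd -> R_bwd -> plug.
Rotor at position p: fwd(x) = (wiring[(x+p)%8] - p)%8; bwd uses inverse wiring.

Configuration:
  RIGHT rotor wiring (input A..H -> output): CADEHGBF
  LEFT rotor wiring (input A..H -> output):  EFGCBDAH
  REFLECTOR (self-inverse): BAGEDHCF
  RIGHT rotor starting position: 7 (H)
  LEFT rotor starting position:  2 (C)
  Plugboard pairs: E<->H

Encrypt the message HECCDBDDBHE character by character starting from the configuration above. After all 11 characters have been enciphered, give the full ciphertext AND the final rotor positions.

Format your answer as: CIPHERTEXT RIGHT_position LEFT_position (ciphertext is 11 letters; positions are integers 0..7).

Char 1 ('H'): step: R->0, L->3 (L advanced); H->plug->E->R->H->L->D->refl->E->L'->E->R'->D->plug->D
Char 2 ('E'): step: R->1, L=3; E->plug->H->R->B->L->G->refl->C->L'->G->R'->D->plug->D
Char 3 ('C'): step: R->2, L=3; C->plug->C->R->F->L->B->refl->A->L'->C->R'->B->plug->B
Char 4 ('C'): step: R->3, L=3; C->plug->C->R->D->L->F->refl->H->L'->A->R'->H->plug->E
Char 5 ('D'): step: R->4, L=3; D->plug->D->R->B->L->G->refl->C->L'->G->R'->E->plug->H
Char 6 ('B'): step: R->5, L=3; B->plug->B->R->E->L->E->refl->D->L'->H->R'->G->plug->G
Char 7 ('D'): step: R->6, L=3; D->plug->D->R->C->L->A->refl->B->L'->F->R'->E->plug->H
Char 8 ('D'): step: R->7, L=3; D->plug->D->R->E->L->E->refl->D->L'->H->R'->G->plug->G
Char 9 ('B'): step: R->0, L->4 (L advanced); B->plug->B->R->A->L->F->refl->H->L'->B->R'->G->plug->G
Char 10 ('H'): step: R->1, L=4; H->plug->E->R->F->L->B->refl->A->L'->E->R'->G->plug->G
Char 11 ('E'): step: R->2, L=4; E->plug->H->R->G->L->C->refl->G->L'->H->R'->E->plug->H
Final: ciphertext=DDBEHGHGGGH, RIGHT=2, LEFT=4

Answer: DDBEHGHGGGH 2 4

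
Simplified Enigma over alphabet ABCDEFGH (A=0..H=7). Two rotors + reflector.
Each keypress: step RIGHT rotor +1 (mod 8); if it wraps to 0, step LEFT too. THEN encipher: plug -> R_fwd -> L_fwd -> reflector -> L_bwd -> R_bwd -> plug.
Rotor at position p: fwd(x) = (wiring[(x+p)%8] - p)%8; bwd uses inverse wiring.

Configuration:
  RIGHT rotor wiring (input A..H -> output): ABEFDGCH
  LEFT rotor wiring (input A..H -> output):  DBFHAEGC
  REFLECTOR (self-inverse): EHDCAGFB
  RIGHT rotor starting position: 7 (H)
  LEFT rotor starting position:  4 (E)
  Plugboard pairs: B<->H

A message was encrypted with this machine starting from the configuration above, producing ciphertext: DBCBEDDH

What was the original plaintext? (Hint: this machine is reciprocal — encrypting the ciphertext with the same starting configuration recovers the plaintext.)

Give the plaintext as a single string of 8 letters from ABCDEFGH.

Answer: CGEHFCCA

Derivation:
Char 1 ('D'): step: R->0, L->5 (L advanced); D->plug->D->R->F->L->A->refl->E->L'->E->R'->C->plug->C
Char 2 ('B'): step: R->1, L=5; B->plug->H->R->H->L->D->refl->C->L'->G->R'->G->plug->G
Char 3 ('C'): step: R->2, L=5; C->plug->C->R->B->L->B->refl->H->L'->A->R'->E->plug->E
Char 4 ('B'): step: R->3, L=5; B->plug->H->R->B->L->B->refl->H->L'->A->R'->B->plug->H
Char 5 ('E'): step: R->4, L=5; E->plug->E->R->E->L->E->refl->A->L'->F->R'->F->plug->F
Char 6 ('D'): step: R->5, L=5; D->plug->D->R->D->L->G->refl->F->L'->C->R'->C->plug->C
Char 7 ('D'): step: R->6, L=5; D->plug->D->R->D->L->G->refl->F->L'->C->R'->C->plug->C
Char 8 ('H'): step: R->7, L=5; H->plug->B->R->B->L->B->refl->H->L'->A->R'->A->plug->A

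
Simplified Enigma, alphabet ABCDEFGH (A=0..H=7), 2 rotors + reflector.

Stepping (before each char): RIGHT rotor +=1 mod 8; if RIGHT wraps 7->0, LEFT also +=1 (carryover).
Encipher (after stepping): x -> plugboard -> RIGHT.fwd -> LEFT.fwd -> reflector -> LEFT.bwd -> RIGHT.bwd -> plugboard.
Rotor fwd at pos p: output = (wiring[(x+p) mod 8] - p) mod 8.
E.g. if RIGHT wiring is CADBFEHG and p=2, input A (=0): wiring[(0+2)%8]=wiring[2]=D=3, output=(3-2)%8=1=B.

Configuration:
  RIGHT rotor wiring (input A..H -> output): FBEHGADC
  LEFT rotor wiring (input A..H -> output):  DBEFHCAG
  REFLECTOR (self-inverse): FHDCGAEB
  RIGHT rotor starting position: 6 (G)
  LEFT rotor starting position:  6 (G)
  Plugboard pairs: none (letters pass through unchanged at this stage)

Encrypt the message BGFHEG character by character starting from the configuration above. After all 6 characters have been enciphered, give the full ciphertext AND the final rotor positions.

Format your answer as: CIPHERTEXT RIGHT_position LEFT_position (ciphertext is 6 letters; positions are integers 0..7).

Char 1 ('B'): step: R->7, L=6; B->plug->B->R->G->L->B->refl->H->L'->F->R'->D->plug->D
Char 2 ('G'): step: R->0, L->7 (L advanced); G->plug->G->R->D->L->F->refl->A->L'->F->R'->A->plug->A
Char 3 ('F'): step: R->1, L=7; F->plug->F->R->C->L->C->refl->D->L'->G->R'->C->plug->C
Char 4 ('H'): step: R->2, L=7; H->plug->H->R->H->L->B->refl->H->L'->A->R'->F->plug->F
Char 5 ('E'): step: R->3, L=7; E->plug->E->R->H->L->B->refl->H->L'->A->R'->D->plug->D
Char 6 ('G'): step: R->4, L=7; G->plug->G->R->A->L->H->refl->B->L'->H->R'->C->plug->C
Final: ciphertext=DACFDC, RIGHT=4, LEFT=7

Answer: DACFDC 4 7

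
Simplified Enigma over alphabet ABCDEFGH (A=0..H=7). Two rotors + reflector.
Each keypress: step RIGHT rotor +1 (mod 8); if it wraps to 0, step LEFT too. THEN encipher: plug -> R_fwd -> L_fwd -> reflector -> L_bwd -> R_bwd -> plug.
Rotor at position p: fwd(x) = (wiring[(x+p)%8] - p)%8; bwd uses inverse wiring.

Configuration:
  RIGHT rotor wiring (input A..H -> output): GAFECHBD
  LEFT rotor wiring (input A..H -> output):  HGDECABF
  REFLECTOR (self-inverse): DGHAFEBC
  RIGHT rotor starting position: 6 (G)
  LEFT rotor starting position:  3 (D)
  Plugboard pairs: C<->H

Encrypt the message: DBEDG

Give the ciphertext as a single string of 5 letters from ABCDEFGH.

Char 1 ('D'): step: R->7, L=3; D->plug->D->R->G->L->D->refl->A->L'->H->R'->B->plug->B
Char 2 ('B'): step: R->0, L->4 (L advanced); B->plug->B->R->A->L->G->refl->B->L'->D->R'->H->plug->C
Char 3 ('E'): step: R->1, L=4; E->plug->E->R->G->L->H->refl->C->L'->F->R'->H->plug->C
Char 4 ('D'): step: R->2, L=4; D->plug->D->R->F->L->C->refl->H->L'->G->R'->H->plug->C
Char 5 ('G'): step: R->3, L=4; G->plug->G->R->F->L->C->refl->H->L'->G->R'->D->plug->D

Answer: BCCCD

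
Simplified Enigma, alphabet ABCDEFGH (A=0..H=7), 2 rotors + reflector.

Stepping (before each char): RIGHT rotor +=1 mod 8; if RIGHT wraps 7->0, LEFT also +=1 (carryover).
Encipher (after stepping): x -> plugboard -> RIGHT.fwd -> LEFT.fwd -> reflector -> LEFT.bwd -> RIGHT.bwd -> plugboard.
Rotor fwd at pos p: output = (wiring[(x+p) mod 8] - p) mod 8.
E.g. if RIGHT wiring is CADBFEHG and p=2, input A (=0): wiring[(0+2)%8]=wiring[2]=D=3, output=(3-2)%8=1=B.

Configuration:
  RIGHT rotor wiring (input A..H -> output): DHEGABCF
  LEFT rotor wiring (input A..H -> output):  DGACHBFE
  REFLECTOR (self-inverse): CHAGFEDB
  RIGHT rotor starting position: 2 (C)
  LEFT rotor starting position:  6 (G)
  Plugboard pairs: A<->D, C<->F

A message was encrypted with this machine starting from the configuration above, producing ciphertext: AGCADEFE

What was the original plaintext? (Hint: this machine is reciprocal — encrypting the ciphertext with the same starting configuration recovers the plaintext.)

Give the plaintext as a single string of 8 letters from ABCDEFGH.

Char 1 ('A'): step: R->3, L=6; A->plug->D->R->H->L->D->refl->G->L'->B->R'->H->plug->H
Char 2 ('G'): step: R->4, L=6; G->plug->G->R->A->L->H->refl->B->L'->G->R'->C->plug->F
Char 3 ('C'): step: R->5, L=6; C->plug->F->R->H->L->D->refl->G->L'->B->R'->G->plug->G
Char 4 ('A'): step: R->6, L=6; A->plug->D->R->B->L->G->refl->D->L'->H->R'->B->plug->B
Char 5 ('D'): step: R->7, L=6; D->plug->A->R->G->L->B->refl->H->L'->A->R'->C->plug->F
Char 6 ('E'): step: R->0, L->7 (L advanced); E->plug->E->R->A->L->F->refl->E->L'->B->R'->F->plug->C
Char 7 ('F'): step: R->1, L=7; F->plug->C->R->F->L->A->refl->C->L'->G->R'->A->plug->D
Char 8 ('E'): step: R->2, L=7; E->plug->E->R->A->L->F->refl->E->L'->B->R'->G->plug->G

Answer: HFGBFCDG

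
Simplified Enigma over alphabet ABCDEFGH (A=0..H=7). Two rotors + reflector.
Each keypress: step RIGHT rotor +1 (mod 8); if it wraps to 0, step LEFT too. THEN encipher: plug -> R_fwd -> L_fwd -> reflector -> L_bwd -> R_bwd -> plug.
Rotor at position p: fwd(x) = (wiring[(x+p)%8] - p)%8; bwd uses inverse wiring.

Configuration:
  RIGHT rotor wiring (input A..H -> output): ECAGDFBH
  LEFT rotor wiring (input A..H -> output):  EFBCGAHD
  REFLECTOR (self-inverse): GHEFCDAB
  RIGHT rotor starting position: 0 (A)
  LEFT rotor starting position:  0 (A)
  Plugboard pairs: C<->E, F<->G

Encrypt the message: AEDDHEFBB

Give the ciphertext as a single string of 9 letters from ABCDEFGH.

Answer: BCECECHAH

Derivation:
Char 1 ('A'): step: R->1, L=0; A->plug->A->R->B->L->F->refl->D->L'->H->R'->B->plug->B
Char 2 ('E'): step: R->2, L=0; E->plug->C->R->B->L->F->refl->D->L'->H->R'->E->plug->C
Char 3 ('D'): step: R->3, L=0; D->plug->D->R->G->L->H->refl->B->L'->C->R'->C->plug->E
Char 4 ('D'): step: R->4, L=0; D->plug->D->R->D->L->C->refl->E->L'->A->R'->E->plug->C
Char 5 ('H'): step: R->5, L=0; H->plug->H->R->G->L->H->refl->B->L'->C->R'->C->plug->E
Char 6 ('E'): step: R->6, L=0; E->plug->C->R->G->L->H->refl->B->L'->C->R'->E->plug->C
Char 7 ('F'): step: R->7, L=0; F->plug->G->R->G->L->H->refl->B->L'->C->R'->H->plug->H
Char 8 ('B'): step: R->0, L->1 (L advanced); B->plug->B->R->C->L->B->refl->H->L'->E->R'->A->plug->A
Char 9 ('B'): step: R->1, L=1; B->plug->B->R->H->L->D->refl->F->L'->D->R'->H->plug->H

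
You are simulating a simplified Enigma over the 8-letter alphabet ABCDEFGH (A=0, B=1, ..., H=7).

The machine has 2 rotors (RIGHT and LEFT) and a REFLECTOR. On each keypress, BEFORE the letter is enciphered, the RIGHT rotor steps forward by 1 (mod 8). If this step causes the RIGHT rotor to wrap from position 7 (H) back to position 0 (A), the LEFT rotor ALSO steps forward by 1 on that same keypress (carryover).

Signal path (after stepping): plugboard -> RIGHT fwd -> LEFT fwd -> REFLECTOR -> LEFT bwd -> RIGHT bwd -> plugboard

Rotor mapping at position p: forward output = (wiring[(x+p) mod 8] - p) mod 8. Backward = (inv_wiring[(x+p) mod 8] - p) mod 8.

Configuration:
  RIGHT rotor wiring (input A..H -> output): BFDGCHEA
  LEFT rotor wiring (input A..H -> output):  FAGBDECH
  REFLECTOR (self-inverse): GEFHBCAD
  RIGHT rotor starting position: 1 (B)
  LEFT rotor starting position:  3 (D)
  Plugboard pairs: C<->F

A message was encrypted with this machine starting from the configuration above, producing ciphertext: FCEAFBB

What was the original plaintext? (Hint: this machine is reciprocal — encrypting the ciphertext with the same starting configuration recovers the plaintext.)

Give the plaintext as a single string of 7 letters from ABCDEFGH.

Answer: AEADDDG

Derivation:
Char 1 ('F'): step: R->2, L=3; F->plug->C->R->A->L->G->refl->A->L'->B->R'->A->plug->A
Char 2 ('C'): step: R->3, L=3; C->plug->F->R->G->L->F->refl->C->L'->F->R'->E->plug->E
Char 3 ('E'): step: R->4, L=3; E->plug->E->R->F->L->C->refl->F->L'->G->R'->A->plug->A
Char 4 ('A'): step: R->5, L=3; A->plug->A->R->C->L->B->refl->E->L'->E->R'->D->plug->D
Char 5 ('F'): step: R->6, L=3; F->plug->C->R->D->L->H->refl->D->L'->H->R'->D->plug->D
Char 6 ('B'): step: R->7, L=3; B->plug->B->R->C->L->B->refl->E->L'->E->R'->D->plug->D
Char 7 ('B'): step: R->0, L->4 (L advanced); B->plug->B->R->F->L->E->refl->B->L'->E->R'->G->plug->G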